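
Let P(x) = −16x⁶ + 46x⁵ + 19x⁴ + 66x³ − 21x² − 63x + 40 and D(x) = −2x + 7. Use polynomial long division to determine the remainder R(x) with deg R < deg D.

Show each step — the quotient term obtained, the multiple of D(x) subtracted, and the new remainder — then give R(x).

R(x) = −9

Step 1: lead(−16x⁶ + 46x⁵ + 19x⁴ + 66x³ − 21x² − 63x + 40) ÷ lead(D) = −16x⁶ ÷ −2x = 8x⁵. Subtract (8x⁵)·D = −16x⁶ + 56x⁵. Remainder: −10x⁵ + 19x⁴ + 66x³ − 21x² − 63x + 40.
Step 2: lead(−10x⁵ + 19x⁴ + 66x³ − 21x² − 63x + 40) ÷ lead(D) = −10x⁵ ÷ −2x = 5x⁴. Subtract (5x⁴)·D = −10x⁵ + 35x⁴. Remainder: −16x⁴ + 66x³ − 21x² − 63x + 40.
Step 3: lead(−16x⁴ + 66x³ − 21x² − 63x + 40) ÷ lead(D) = −16x⁴ ÷ −2x = 8x³. Subtract (8x³)·D = −16x⁴ + 56x³. Remainder: 10x³ − 21x² − 63x + 40.
Step 4: lead(10x³ − 21x² − 63x + 40) ÷ lead(D) = 10x³ ÷ −2x = −5x². Subtract (−5x²)·D = 10x³ − 35x². Remainder: 14x² − 63x + 40.
Step 5: lead(14x² − 63x + 40) ÷ lead(D) = 14x² ÷ −2x = −7x. Subtract (−7x)·D = 14x² − 49x. Remainder: −14x + 40.
Step 6: lead(−14x + 40) ÷ lead(D) = −14x ÷ −2x = 7. Subtract (7)·D = −14x + 49. Remainder: −9.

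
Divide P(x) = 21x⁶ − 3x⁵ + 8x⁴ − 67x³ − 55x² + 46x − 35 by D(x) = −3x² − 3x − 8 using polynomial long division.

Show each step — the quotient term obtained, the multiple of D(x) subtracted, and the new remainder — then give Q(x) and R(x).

Q(x) = −7x⁴ + 8x³ + 8x² − 7x + 4; R(x) = 2x − 3

Step 1: lead(21x⁶ − 3x⁵ + 8x⁴ − 67x³ − 55x² + 46x − 35) ÷ lead(D) = 21x⁶ ÷ −3x² = −7x⁴. Subtract (−7x⁴)·D = 21x⁶ + 21x⁵ + 56x⁴. Remainder: −24x⁵ − 48x⁴ − 67x³ − 55x² + 46x − 35.
Step 2: lead(−24x⁵ − 48x⁴ − 67x³ − 55x² + 46x − 35) ÷ lead(D) = −24x⁵ ÷ −3x² = 8x³. Subtract (8x³)·D = −24x⁵ − 24x⁴ − 64x³. Remainder: −24x⁴ − 3x³ − 55x² + 46x − 35.
Step 3: lead(−24x⁴ − 3x³ − 55x² + 46x − 35) ÷ lead(D) = −24x⁴ ÷ −3x² = 8x². Subtract (8x²)·D = −24x⁴ − 24x³ − 64x². Remainder: 21x³ + 9x² + 46x − 35.
Step 4: lead(21x³ + 9x² + 46x − 35) ÷ lead(D) = 21x³ ÷ −3x² = −7x. Subtract (−7x)·D = 21x³ + 21x² + 56x. Remainder: −12x² − 10x − 35.
Step 5: lead(−12x² − 10x − 35) ÷ lead(D) = −12x² ÷ −3x² = 4. Subtract (4)·D = −12x² − 12x − 32. Remainder: 2x − 3.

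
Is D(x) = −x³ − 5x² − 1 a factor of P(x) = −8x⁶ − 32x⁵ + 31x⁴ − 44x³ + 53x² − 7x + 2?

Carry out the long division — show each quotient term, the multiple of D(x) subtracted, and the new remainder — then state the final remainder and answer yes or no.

R(x) = 2x − 7, so D(x) is not a factor of P(x). no

Step 1: lead(−8x⁶ − 32x⁵ + 31x⁴ − 44x³ + 53x² − 7x + 2) ÷ lead(D) = −8x⁶ ÷ −x³ = 8x³. Subtract (8x³)·D = −8x⁶ − 40x⁵ − 8x³. Remainder: 8x⁵ + 31x⁴ − 36x³ + 53x² − 7x + 2.
Step 2: lead(8x⁵ + 31x⁴ − 36x³ + 53x² − 7x + 2) ÷ lead(D) = 8x⁵ ÷ −x³ = −8x². Subtract (−8x²)·D = 8x⁵ + 40x⁴ + 8x². Remainder: −9x⁴ − 36x³ + 45x² − 7x + 2.
Step 3: lead(−9x⁴ − 36x³ + 45x² − 7x + 2) ÷ lead(D) = −9x⁴ ÷ −x³ = 9x. Subtract (9x)·D = −9x⁴ − 45x³ − 9x. Remainder: 9x³ + 45x² + 2x + 2.
Step 4: lead(9x³ + 45x² + 2x + 2) ÷ lead(D) = 9x³ ÷ −x³ = −9. Subtract (−9)·D = 9x³ + 45x² + 9. Remainder: 2x − 7.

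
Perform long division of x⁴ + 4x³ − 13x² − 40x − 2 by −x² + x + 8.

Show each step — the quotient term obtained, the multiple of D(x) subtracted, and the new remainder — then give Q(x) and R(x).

Step 1: lead(x⁴ + 4x³ − 13x² − 40x − 2) ÷ lead(D) = x⁴ ÷ −x² = −x². Subtract (−x²)·D = x⁴ − x³ − 8x². Remainder: 5x³ − 5x² − 40x − 2.
Step 2: lead(5x³ − 5x² − 40x − 2) ÷ lead(D) = 5x³ ÷ −x² = −5x. Subtract (−5x)·D = 5x³ − 5x² − 40x. Remainder: −2.

Q(x) = −x² − 5x; R(x) = −2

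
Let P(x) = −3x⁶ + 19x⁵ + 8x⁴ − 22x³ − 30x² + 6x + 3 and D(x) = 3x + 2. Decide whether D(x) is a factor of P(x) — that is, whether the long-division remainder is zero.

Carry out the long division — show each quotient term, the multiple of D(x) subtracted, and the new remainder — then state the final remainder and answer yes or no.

Step 1: lead(−3x⁶ + 19x⁵ + 8x⁴ − 22x³ − 30x² + 6x + 3) ÷ lead(D) = −3x⁶ ÷ 3x = −x⁵. Subtract (−x⁵)·D = −3x⁶ − 2x⁵. Remainder: 21x⁵ + 8x⁴ − 22x³ − 30x² + 6x + 3.
Step 2: lead(21x⁵ + 8x⁴ − 22x³ − 30x² + 6x + 3) ÷ lead(D) = 21x⁵ ÷ 3x = 7x⁴. Subtract (7x⁴)·D = 21x⁵ + 14x⁴. Remainder: −6x⁴ − 22x³ − 30x² + 6x + 3.
Step 3: lead(−6x⁴ − 22x³ − 30x² + 6x + 3) ÷ lead(D) = −6x⁴ ÷ 3x = −2x³. Subtract (−2x³)·D = −6x⁴ − 4x³. Remainder: −18x³ − 30x² + 6x + 3.
Step 4: lead(−18x³ − 30x² + 6x + 3) ÷ lead(D) = −18x³ ÷ 3x = −6x². Subtract (−6x²)·D = −18x³ − 12x². Remainder: −18x² + 6x + 3.
Step 5: lead(−18x² + 6x + 3) ÷ lead(D) = −18x² ÷ 3x = −6x. Subtract (−6x)·D = −18x² − 12x. Remainder: 18x + 3.
Step 6: lead(18x + 3) ÷ lead(D) = 18x ÷ 3x = 6. Subtract (6)·D = 18x + 12. Remainder: −9.

R(x) = −9, so D(x) is not a factor of P(x). no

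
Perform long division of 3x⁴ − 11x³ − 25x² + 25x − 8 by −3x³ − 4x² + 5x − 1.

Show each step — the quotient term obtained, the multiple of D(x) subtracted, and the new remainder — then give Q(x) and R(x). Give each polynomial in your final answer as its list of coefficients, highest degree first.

Q = [-1, 5]; R = [-1, -3]

Step 1: lead(3x⁴ − 11x³ − 25x² + 25x − 8) ÷ lead(D) = 3x⁴ ÷ −3x³ = −x. Subtract (−x)·D = 3x⁴ + 4x³ − 5x² + x. Remainder: −15x³ − 20x² + 24x − 8.
Step 2: lead(−15x³ − 20x² + 24x − 8) ÷ lead(D) = −15x³ ÷ −3x³ = 5. Subtract (5)·D = −15x³ − 20x² + 25x − 5. Remainder: −x − 3.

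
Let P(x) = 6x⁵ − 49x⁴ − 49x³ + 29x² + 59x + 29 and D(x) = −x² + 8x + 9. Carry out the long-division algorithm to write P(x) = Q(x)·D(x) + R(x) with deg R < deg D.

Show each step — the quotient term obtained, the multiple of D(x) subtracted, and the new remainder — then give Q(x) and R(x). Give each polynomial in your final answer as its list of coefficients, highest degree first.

Q = [-6, 1, 3, 4]; R = [-7]

Step 1: lead(6x⁵ − 49x⁴ − 49x³ + 29x² + 59x + 29) ÷ lead(D) = 6x⁵ ÷ −x² = −6x³. Subtract (−6x³)·D = 6x⁵ − 48x⁴ − 54x³. Remainder: −x⁴ + 5x³ + 29x² + 59x + 29.
Step 2: lead(−x⁴ + 5x³ + 29x² + 59x + 29) ÷ lead(D) = −x⁴ ÷ −x² = x². Subtract (x²)·D = −x⁴ + 8x³ + 9x². Remainder: −3x³ + 20x² + 59x + 29.
Step 3: lead(−3x³ + 20x² + 59x + 29) ÷ lead(D) = −3x³ ÷ −x² = 3x. Subtract (3x)·D = −3x³ + 24x² + 27x. Remainder: −4x² + 32x + 29.
Step 4: lead(−4x² + 32x + 29) ÷ lead(D) = −4x² ÷ −x² = 4. Subtract (4)·D = −4x² + 32x + 36. Remainder: −7.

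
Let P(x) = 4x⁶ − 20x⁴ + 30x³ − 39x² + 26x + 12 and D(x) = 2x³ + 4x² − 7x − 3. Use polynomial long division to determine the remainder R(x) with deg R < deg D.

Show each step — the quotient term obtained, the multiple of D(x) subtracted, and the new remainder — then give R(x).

R(x) = 8x² − x − 6

Step 1: lead(4x⁶ − 20x⁴ + 30x³ − 39x² + 26x + 12) ÷ lead(D) = 4x⁶ ÷ 2x³ = 2x³. Subtract (2x³)·D = 4x⁶ + 8x⁵ − 14x⁴ − 6x³. Remainder: −8x⁵ − 6x⁴ + 36x³ − 39x² + 26x + 12.
Step 2: lead(−8x⁵ − 6x⁴ + 36x³ − 39x² + 26x + 12) ÷ lead(D) = −8x⁵ ÷ 2x³ = −4x². Subtract (−4x²)·D = −8x⁵ − 16x⁴ + 28x³ + 12x². Remainder: 10x⁴ + 8x³ − 51x² + 26x + 12.
Step 3: lead(10x⁴ + 8x³ − 51x² + 26x + 12) ÷ lead(D) = 10x⁴ ÷ 2x³ = 5x. Subtract (5x)·D = 10x⁴ + 20x³ − 35x² − 15x. Remainder: −12x³ − 16x² + 41x + 12.
Step 4: lead(−12x³ − 16x² + 41x + 12) ÷ lead(D) = −12x³ ÷ 2x³ = −6. Subtract (−6)·D = −12x³ − 24x² + 42x + 18. Remainder: 8x² − x − 6.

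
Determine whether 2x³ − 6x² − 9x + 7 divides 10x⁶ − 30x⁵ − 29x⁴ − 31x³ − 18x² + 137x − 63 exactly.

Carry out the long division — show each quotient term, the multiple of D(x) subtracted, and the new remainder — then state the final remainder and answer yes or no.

Step 1: lead(10x⁶ − 30x⁵ − 29x⁴ − 31x³ − 18x² + 137x − 63) ÷ lead(D) = 10x⁶ ÷ 2x³ = 5x³. Subtract (5x³)·D = 10x⁶ − 30x⁵ − 45x⁴ + 35x³. Remainder: 16x⁴ − 66x³ − 18x² + 137x − 63.
Step 2: lead(16x⁴ − 66x³ − 18x² + 137x − 63) ÷ lead(D) = 16x⁴ ÷ 2x³ = 8x. Subtract (8x)·D = 16x⁴ − 48x³ − 72x² + 56x. Remainder: −18x³ + 54x² + 81x − 63.
Step 3: lead(−18x³ + 54x² + 81x − 63) ÷ lead(D) = −18x³ ÷ 2x³ = −9. Subtract (−9)·D = −18x³ + 54x² + 81x − 63. Remainder: 0.

R(x) = 0, so D(x) is a factor of P(x). yes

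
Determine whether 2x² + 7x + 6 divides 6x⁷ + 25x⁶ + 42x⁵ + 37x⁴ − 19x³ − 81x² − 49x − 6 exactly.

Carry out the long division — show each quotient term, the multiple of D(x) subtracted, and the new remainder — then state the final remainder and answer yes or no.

R(x) = 0, so D(x) is a factor of P(x). yes

Step 1: lead(6x⁷ + 25x⁶ + 42x⁵ + 37x⁴ − 19x³ − 81x² − 49x − 6) ÷ lead(D) = 6x⁷ ÷ 2x² = 3x⁵. Subtract (3x⁵)·D = 6x⁷ + 21x⁶ + 18x⁵. Remainder: 4x⁶ + 24x⁵ + 37x⁴ − 19x³ − 81x² − 49x − 6.
Step 2: lead(4x⁶ + 24x⁵ + 37x⁴ − 19x³ − 81x² − 49x − 6) ÷ lead(D) = 4x⁶ ÷ 2x² = 2x⁴. Subtract (2x⁴)·D = 4x⁶ + 14x⁵ + 12x⁴. Remainder: 10x⁵ + 25x⁴ − 19x³ − 81x² − 49x − 6.
Step 3: lead(10x⁵ + 25x⁴ − 19x³ − 81x² − 49x − 6) ÷ lead(D) = 10x⁵ ÷ 2x² = 5x³. Subtract (5x³)·D = 10x⁵ + 35x⁴ + 30x³. Remainder: −10x⁴ − 49x³ − 81x² − 49x − 6.
Step 4: lead(−10x⁴ − 49x³ − 81x² − 49x − 6) ÷ lead(D) = −10x⁴ ÷ 2x² = −5x². Subtract (−5x²)·D = −10x⁴ − 35x³ − 30x². Remainder: −14x³ − 51x² − 49x − 6.
Step 5: lead(−14x³ − 51x² − 49x − 6) ÷ lead(D) = −14x³ ÷ 2x² = −7x. Subtract (−7x)·D = −14x³ − 49x² − 42x. Remainder: −2x² − 7x − 6.
Step 6: lead(−2x² − 7x − 6) ÷ lead(D) = −2x² ÷ 2x² = −1. Subtract (−1)·D = −2x² − 7x − 6. Remainder: 0.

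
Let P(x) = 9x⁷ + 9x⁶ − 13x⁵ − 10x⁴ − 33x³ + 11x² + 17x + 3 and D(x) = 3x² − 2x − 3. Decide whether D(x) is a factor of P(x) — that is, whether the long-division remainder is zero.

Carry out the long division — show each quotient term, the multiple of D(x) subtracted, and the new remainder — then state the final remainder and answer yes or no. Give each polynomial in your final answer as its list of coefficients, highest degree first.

Step 1: lead(9x⁷ + 9x⁶ − 13x⁵ − 10x⁴ − 33x³ + 11x² + 17x + 3) ÷ lead(D) = 9x⁷ ÷ 3x² = 3x⁵. Subtract (3x⁵)·D = 9x⁷ − 6x⁶ − 9x⁵. Remainder: 15x⁶ − 4x⁵ − 10x⁴ − 33x³ + 11x² + 17x + 3.
Step 2: lead(15x⁶ − 4x⁵ − 10x⁴ − 33x³ + 11x² + 17x + 3) ÷ lead(D) = 15x⁶ ÷ 3x² = 5x⁴. Subtract (5x⁴)·D = 15x⁶ − 10x⁵ − 15x⁴. Remainder: 6x⁵ + 5x⁴ − 33x³ + 11x² + 17x + 3.
Step 3: lead(6x⁵ + 5x⁴ − 33x³ + 11x² + 17x + 3) ÷ lead(D) = 6x⁵ ÷ 3x² = 2x³. Subtract (2x³)·D = 6x⁵ − 4x⁴ − 6x³. Remainder: 9x⁴ − 27x³ + 11x² + 17x + 3.
Step 4: lead(9x⁴ − 27x³ + 11x² + 17x + 3) ÷ lead(D) = 9x⁴ ÷ 3x² = 3x². Subtract (3x²)·D = 9x⁴ − 6x³ − 9x². Remainder: −21x³ + 20x² + 17x + 3.
Step 5: lead(−21x³ + 20x² + 17x + 3) ÷ lead(D) = −21x³ ÷ 3x² = −7x. Subtract (−7x)·D = −21x³ + 14x² + 21x. Remainder: 6x² − 4x + 3.
Step 6: lead(6x² − 4x + 3) ÷ lead(D) = 6x² ÷ 3x² = 2. Subtract (2)·D = 6x² − 4x − 6. Remainder: 9.

R = [9], so D(x) is not a factor of P(x). no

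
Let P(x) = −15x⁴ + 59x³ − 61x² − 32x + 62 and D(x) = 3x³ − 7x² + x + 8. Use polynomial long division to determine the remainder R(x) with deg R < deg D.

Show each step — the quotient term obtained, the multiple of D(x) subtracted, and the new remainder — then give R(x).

R(x) = −2

Step 1: lead(−15x⁴ + 59x³ − 61x² − 32x + 62) ÷ lead(D) = −15x⁴ ÷ 3x³ = −5x. Subtract (−5x)·D = −15x⁴ + 35x³ − 5x² − 40x. Remainder: 24x³ − 56x² + 8x + 62.
Step 2: lead(24x³ − 56x² + 8x + 62) ÷ lead(D) = 24x³ ÷ 3x³ = 8. Subtract (8)·D = 24x³ − 56x² + 8x + 64. Remainder: −2.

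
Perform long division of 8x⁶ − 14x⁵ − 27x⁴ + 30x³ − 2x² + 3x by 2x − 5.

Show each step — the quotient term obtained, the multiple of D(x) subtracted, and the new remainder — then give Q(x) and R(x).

Step 1: lead(8x⁶ − 14x⁵ − 27x⁴ + 30x³ − 2x² + 3x) ÷ lead(D) = 8x⁶ ÷ 2x = 4x⁵. Subtract (4x⁵)·D = 8x⁶ − 20x⁵. Remainder: 6x⁵ − 27x⁴ + 30x³ − 2x² + 3x.
Step 2: lead(6x⁵ − 27x⁴ + 30x³ − 2x² + 3x) ÷ lead(D) = 6x⁵ ÷ 2x = 3x⁴. Subtract (3x⁴)·D = 6x⁵ − 15x⁴. Remainder: −12x⁴ + 30x³ − 2x² + 3x.
Step 3: lead(−12x⁴ + 30x³ − 2x² + 3x) ÷ lead(D) = −12x⁴ ÷ 2x = −6x³. Subtract (−6x³)·D = −12x⁴ + 30x³. Remainder: −2x² + 3x.
Step 4: lead(−2x² + 3x) ÷ lead(D) = −2x² ÷ 2x = −x. Subtract (−x)·D = −2x² + 5x. Remainder: −2x.
Step 5: lead(−2x) ÷ lead(D) = −2x ÷ 2x = −1. Subtract (−1)·D = −2x + 5. Remainder: −5.

Q(x) = 4x⁵ + 3x⁴ − 6x³ − x − 1; R(x) = −5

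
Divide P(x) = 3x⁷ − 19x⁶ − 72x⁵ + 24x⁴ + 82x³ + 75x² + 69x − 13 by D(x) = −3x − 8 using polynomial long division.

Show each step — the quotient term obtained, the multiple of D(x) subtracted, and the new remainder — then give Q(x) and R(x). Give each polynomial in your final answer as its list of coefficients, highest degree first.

Step 1: lead(3x⁷ − 19x⁶ − 72x⁵ + 24x⁴ + 82x³ + 75x² + 69x − 13) ÷ lead(D) = 3x⁷ ÷ −3x = −x⁶. Subtract (−x⁶)·D = 3x⁷ + 8x⁶. Remainder: −27x⁶ − 72x⁵ + 24x⁴ + 82x³ + 75x² + 69x − 13.
Step 2: lead(−27x⁶ − 72x⁵ + 24x⁴ + 82x³ + 75x² + 69x − 13) ÷ lead(D) = −27x⁶ ÷ −3x = 9x⁵. Subtract (9x⁵)·D = −27x⁶ − 72x⁵. Remainder: 24x⁴ + 82x³ + 75x² + 69x − 13.
Step 3: lead(24x⁴ + 82x³ + 75x² + 69x − 13) ÷ lead(D) = 24x⁴ ÷ −3x = −8x³. Subtract (−8x³)·D = 24x⁴ + 64x³. Remainder: 18x³ + 75x² + 69x − 13.
Step 4: lead(18x³ + 75x² + 69x − 13) ÷ lead(D) = 18x³ ÷ −3x = −6x². Subtract (−6x²)·D = 18x³ + 48x². Remainder: 27x² + 69x − 13.
Step 5: lead(27x² + 69x − 13) ÷ lead(D) = 27x² ÷ −3x = −9x. Subtract (−9x)·D = 27x² + 72x. Remainder: −3x − 13.
Step 6: lead(−3x − 13) ÷ lead(D) = −3x ÷ −3x = 1. Subtract (1)·D = −3x − 8. Remainder: −5.

Q = [-1, 9, 0, -8, -6, -9, 1]; R = [-5]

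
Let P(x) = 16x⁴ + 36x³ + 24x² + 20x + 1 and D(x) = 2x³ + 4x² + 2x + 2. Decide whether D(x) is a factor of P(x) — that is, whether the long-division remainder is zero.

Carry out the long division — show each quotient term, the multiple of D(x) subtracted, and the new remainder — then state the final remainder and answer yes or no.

R(x) = −3, so D(x) is not a factor of P(x). no

Step 1: lead(16x⁴ + 36x³ + 24x² + 20x + 1) ÷ lead(D) = 16x⁴ ÷ 2x³ = 8x. Subtract (8x)·D = 16x⁴ + 32x³ + 16x² + 16x. Remainder: 4x³ + 8x² + 4x + 1.
Step 2: lead(4x³ + 8x² + 4x + 1) ÷ lead(D) = 4x³ ÷ 2x³ = 2. Subtract (2)·D = 4x³ + 8x² + 4x + 4. Remainder: −3.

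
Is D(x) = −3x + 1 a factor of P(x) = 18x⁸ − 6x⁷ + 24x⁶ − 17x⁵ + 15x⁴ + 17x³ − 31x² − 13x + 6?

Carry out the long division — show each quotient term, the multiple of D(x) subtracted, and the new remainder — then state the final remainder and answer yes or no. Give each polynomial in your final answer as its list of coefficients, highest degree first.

R = [-1], so D(x) is not a factor of P(x). no

Step 1: lead(18x⁸ − 6x⁷ + 24x⁶ − 17x⁵ + 15x⁴ + 17x³ − 31x² − 13x + 6) ÷ lead(D) = 18x⁸ ÷ −3x = −6x⁷. Subtract (−6x⁷)·D = 18x⁸ − 6x⁷. Remainder: 24x⁶ − 17x⁵ + 15x⁴ + 17x³ − 31x² − 13x + 6.
Step 2: lead(24x⁶ − 17x⁵ + 15x⁴ + 17x³ − 31x² − 13x + 6) ÷ lead(D) = 24x⁶ ÷ −3x = −8x⁵. Subtract (−8x⁵)·D = 24x⁶ − 8x⁵. Remainder: −9x⁵ + 15x⁴ + 17x³ − 31x² − 13x + 6.
Step 3: lead(−9x⁵ + 15x⁴ + 17x³ − 31x² − 13x + 6) ÷ lead(D) = −9x⁵ ÷ −3x = 3x⁴. Subtract (3x⁴)·D = −9x⁵ + 3x⁴. Remainder: 12x⁴ + 17x³ − 31x² − 13x + 6.
Step 4: lead(12x⁴ + 17x³ − 31x² − 13x + 6) ÷ lead(D) = 12x⁴ ÷ −3x = −4x³. Subtract (−4x³)·D = 12x⁴ − 4x³. Remainder: 21x³ − 31x² − 13x + 6.
Step 5: lead(21x³ − 31x² − 13x + 6) ÷ lead(D) = 21x³ ÷ −3x = −7x². Subtract (−7x²)·D = 21x³ − 7x². Remainder: −24x² − 13x + 6.
Step 6: lead(−24x² − 13x + 6) ÷ lead(D) = −24x² ÷ −3x = 8x. Subtract (8x)·D = −24x² + 8x. Remainder: −21x + 6.
Step 7: lead(−21x + 6) ÷ lead(D) = −21x ÷ −3x = 7. Subtract (7)·D = −21x + 7. Remainder: −1.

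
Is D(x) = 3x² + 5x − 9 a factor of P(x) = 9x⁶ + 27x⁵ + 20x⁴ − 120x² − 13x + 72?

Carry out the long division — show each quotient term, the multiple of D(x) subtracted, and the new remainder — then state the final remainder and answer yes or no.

R(x) = 0, so D(x) is a factor of P(x). yes

Step 1: lead(9x⁶ + 27x⁵ + 20x⁴ − 120x² − 13x + 72) ÷ lead(D) = 9x⁶ ÷ 3x² = 3x⁴. Subtract (3x⁴)·D = 9x⁶ + 15x⁵ − 27x⁴. Remainder: 12x⁵ + 47x⁴ − 120x² − 13x + 72.
Step 2: lead(12x⁵ + 47x⁴ − 120x² − 13x + 72) ÷ lead(D) = 12x⁵ ÷ 3x² = 4x³. Subtract (4x³)·D = 12x⁵ + 20x⁴ − 36x³. Remainder: 27x⁴ + 36x³ − 120x² − 13x + 72.
Step 3: lead(27x⁴ + 36x³ − 120x² − 13x + 72) ÷ lead(D) = 27x⁴ ÷ 3x² = 9x². Subtract (9x²)·D = 27x⁴ + 45x³ − 81x². Remainder: −9x³ − 39x² − 13x + 72.
Step 4: lead(−9x³ − 39x² − 13x + 72) ÷ lead(D) = −9x³ ÷ 3x² = −3x. Subtract (−3x)·D = −9x³ − 15x² + 27x. Remainder: −24x² − 40x + 72.
Step 5: lead(−24x² − 40x + 72) ÷ lead(D) = −24x² ÷ 3x² = −8. Subtract (−8)·D = −24x² − 40x + 72. Remainder: 0.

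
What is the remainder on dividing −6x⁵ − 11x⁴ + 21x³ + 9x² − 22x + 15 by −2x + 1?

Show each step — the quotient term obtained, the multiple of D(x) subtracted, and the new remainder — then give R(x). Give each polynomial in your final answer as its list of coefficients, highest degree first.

Step 1: lead(−6x⁵ − 11x⁴ + 21x³ + 9x² − 22x + 15) ÷ lead(D) = −6x⁵ ÷ −2x = 3x⁴. Subtract (3x⁴)·D = −6x⁵ + 3x⁴. Remainder: −14x⁴ + 21x³ + 9x² − 22x + 15.
Step 2: lead(−14x⁴ + 21x³ + 9x² − 22x + 15) ÷ lead(D) = −14x⁴ ÷ −2x = 7x³. Subtract (7x³)·D = −14x⁴ + 7x³. Remainder: 14x³ + 9x² − 22x + 15.
Step 3: lead(14x³ + 9x² − 22x + 15) ÷ lead(D) = 14x³ ÷ −2x = −7x². Subtract (−7x²)·D = 14x³ − 7x². Remainder: 16x² − 22x + 15.
Step 4: lead(16x² − 22x + 15) ÷ lead(D) = 16x² ÷ −2x = −8x. Subtract (−8x)·D = 16x² − 8x. Remainder: −14x + 15.
Step 5: lead(−14x + 15) ÷ lead(D) = −14x ÷ −2x = 7. Subtract (7)·D = −14x + 7. Remainder: 8.

R = [8]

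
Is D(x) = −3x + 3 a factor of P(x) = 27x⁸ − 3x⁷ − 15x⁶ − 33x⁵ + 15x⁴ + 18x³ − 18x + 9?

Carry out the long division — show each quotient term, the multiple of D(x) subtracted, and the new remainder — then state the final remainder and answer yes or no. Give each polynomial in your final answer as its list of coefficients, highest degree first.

Step 1: lead(27x⁸ − 3x⁷ − 15x⁶ − 33x⁵ + 15x⁴ + 18x³ − 18x + 9) ÷ lead(D) = 27x⁸ ÷ −3x = −9x⁷. Subtract (−9x⁷)·D = 27x⁸ − 27x⁷. Remainder: 24x⁷ − 15x⁶ − 33x⁵ + 15x⁴ + 18x³ − 18x + 9.
Step 2: lead(24x⁷ − 15x⁶ − 33x⁵ + 15x⁴ + 18x³ − 18x + 9) ÷ lead(D) = 24x⁷ ÷ −3x = −8x⁶. Subtract (−8x⁶)·D = 24x⁷ − 24x⁶. Remainder: 9x⁶ − 33x⁵ + 15x⁴ + 18x³ − 18x + 9.
Step 3: lead(9x⁶ − 33x⁵ + 15x⁴ + 18x³ − 18x + 9) ÷ lead(D) = 9x⁶ ÷ −3x = −3x⁵. Subtract (−3x⁵)·D = 9x⁶ − 9x⁵. Remainder: −24x⁵ + 15x⁴ + 18x³ − 18x + 9.
Step 4: lead(−24x⁵ + 15x⁴ + 18x³ − 18x + 9) ÷ lead(D) = −24x⁵ ÷ −3x = 8x⁴. Subtract (8x⁴)·D = −24x⁵ + 24x⁴. Remainder: −9x⁴ + 18x³ − 18x + 9.
Step 5: lead(−9x⁴ + 18x³ − 18x + 9) ÷ lead(D) = −9x⁴ ÷ −3x = 3x³. Subtract (3x³)·D = −9x⁴ + 9x³. Remainder: 9x³ − 18x + 9.
Step 6: lead(9x³ − 18x + 9) ÷ lead(D) = 9x³ ÷ −3x = −3x². Subtract (−3x²)·D = 9x³ − 9x². Remainder: 9x² − 18x + 9.
Step 7: lead(9x² − 18x + 9) ÷ lead(D) = 9x² ÷ −3x = −3x. Subtract (−3x)·D = 9x² − 9x. Remainder: −9x + 9.
Step 8: lead(−9x + 9) ÷ lead(D) = −9x ÷ −3x = 3. Subtract (3)·D = −9x + 9. Remainder: 0.

R = [0], so D(x) is a factor of P(x). yes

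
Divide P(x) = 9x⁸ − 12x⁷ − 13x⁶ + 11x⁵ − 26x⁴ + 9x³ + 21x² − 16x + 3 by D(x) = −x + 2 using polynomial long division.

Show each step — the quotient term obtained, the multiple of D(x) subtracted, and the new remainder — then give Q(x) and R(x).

Step 1: lead(9x⁸ − 12x⁷ − 13x⁶ + 11x⁵ − 26x⁴ + 9x³ + 21x² − 16x + 3) ÷ lead(D) = 9x⁸ ÷ −x = −9x⁷. Subtract (−9x⁷)·D = 9x⁸ − 18x⁷. Remainder: 6x⁷ − 13x⁶ + 11x⁵ − 26x⁴ + 9x³ + 21x² − 16x + 3.
Step 2: lead(6x⁷ − 13x⁶ + 11x⁵ − 26x⁴ + 9x³ + 21x² − 16x + 3) ÷ lead(D) = 6x⁷ ÷ −x = −6x⁶. Subtract (−6x⁶)·D = 6x⁷ − 12x⁶. Remainder: −x⁶ + 11x⁵ − 26x⁴ + 9x³ + 21x² − 16x + 3.
Step 3: lead(−x⁶ + 11x⁵ − 26x⁴ + 9x³ + 21x² − 16x + 3) ÷ lead(D) = −x⁶ ÷ −x = x⁵. Subtract (x⁵)·D = −x⁶ + 2x⁵. Remainder: 9x⁵ − 26x⁴ + 9x³ + 21x² − 16x + 3.
Step 4: lead(9x⁵ − 26x⁴ + 9x³ + 21x² − 16x + 3) ÷ lead(D) = 9x⁵ ÷ −x = −9x⁴. Subtract (−9x⁴)·D = 9x⁵ − 18x⁴. Remainder: −8x⁴ + 9x³ + 21x² − 16x + 3.
Step 5: lead(−8x⁴ + 9x³ + 21x² − 16x + 3) ÷ lead(D) = −8x⁴ ÷ −x = 8x³. Subtract (8x³)·D = −8x⁴ + 16x³. Remainder: −7x³ + 21x² − 16x + 3.
Step 6: lead(−7x³ + 21x² − 16x + 3) ÷ lead(D) = −7x³ ÷ −x = 7x². Subtract (7x²)·D = −7x³ + 14x². Remainder: 7x² − 16x + 3.
Step 7: lead(7x² − 16x + 3) ÷ lead(D) = 7x² ÷ −x = −7x. Subtract (−7x)·D = 7x² − 14x. Remainder: −2x + 3.
Step 8: lead(−2x + 3) ÷ lead(D) = −2x ÷ −x = 2. Subtract (2)·D = −2x + 4. Remainder: −1.

Q(x) = −9x⁷ − 6x⁶ + x⁵ − 9x⁴ + 8x³ + 7x² − 7x + 2; R(x) = −1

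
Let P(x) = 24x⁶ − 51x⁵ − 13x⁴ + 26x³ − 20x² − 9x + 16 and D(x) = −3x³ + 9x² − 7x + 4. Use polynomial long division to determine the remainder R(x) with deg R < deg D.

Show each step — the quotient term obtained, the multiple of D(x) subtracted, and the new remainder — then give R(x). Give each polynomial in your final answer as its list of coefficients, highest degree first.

Step 1: lead(24x⁶ − 51x⁵ − 13x⁴ + 26x³ − 20x² − 9x + 16) ÷ lead(D) = 24x⁶ ÷ −3x³ = −8x³. Subtract (−8x³)·D = 24x⁶ − 72x⁵ + 56x⁴ − 32x³. Remainder: 21x⁵ − 69x⁴ + 58x³ − 20x² − 9x + 16.
Step 2: lead(21x⁵ − 69x⁴ + 58x³ − 20x² − 9x + 16) ÷ lead(D) = 21x⁵ ÷ −3x³ = −7x². Subtract (−7x²)·D = 21x⁵ − 63x⁴ + 49x³ − 28x². Remainder: −6x⁴ + 9x³ + 8x² − 9x + 16.
Step 3: lead(−6x⁴ + 9x³ + 8x² − 9x + 16) ÷ lead(D) = −6x⁴ ÷ −3x³ = 2x. Subtract (2x)·D = −6x⁴ + 18x³ − 14x² + 8x. Remainder: −9x³ + 22x² − 17x + 16.
Step 4: lead(−9x³ + 22x² − 17x + 16) ÷ lead(D) = −9x³ ÷ −3x³ = 3. Subtract (3)·D = −9x³ + 27x² − 21x + 12. Remainder: −5x² + 4x + 4.

R = [-5, 4, 4]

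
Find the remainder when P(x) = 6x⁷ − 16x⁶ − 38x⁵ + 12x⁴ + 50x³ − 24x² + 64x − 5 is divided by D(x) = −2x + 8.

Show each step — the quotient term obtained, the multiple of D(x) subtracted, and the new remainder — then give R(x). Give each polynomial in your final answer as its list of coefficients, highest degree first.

R = [-5]

Step 1: lead(6x⁷ − 16x⁶ − 38x⁵ + 12x⁴ + 50x³ − 24x² + 64x − 5) ÷ lead(D) = 6x⁷ ÷ −2x = −3x⁶. Subtract (−3x⁶)·D = 6x⁷ − 24x⁶. Remainder: 8x⁶ − 38x⁵ + 12x⁴ + 50x³ − 24x² + 64x − 5.
Step 2: lead(8x⁶ − 38x⁵ + 12x⁴ + 50x³ − 24x² + 64x − 5) ÷ lead(D) = 8x⁶ ÷ −2x = −4x⁵. Subtract (−4x⁵)·D = 8x⁶ − 32x⁵. Remainder: −6x⁵ + 12x⁴ + 50x³ − 24x² + 64x − 5.
Step 3: lead(−6x⁵ + 12x⁴ + 50x³ − 24x² + 64x − 5) ÷ lead(D) = −6x⁵ ÷ −2x = 3x⁴. Subtract (3x⁴)·D = −6x⁵ + 24x⁴. Remainder: −12x⁴ + 50x³ − 24x² + 64x − 5.
Step 4: lead(−12x⁴ + 50x³ − 24x² + 64x − 5) ÷ lead(D) = −12x⁴ ÷ −2x = 6x³. Subtract (6x³)·D = −12x⁴ + 48x³. Remainder: 2x³ − 24x² + 64x − 5.
Step 5: lead(2x³ − 24x² + 64x − 5) ÷ lead(D) = 2x³ ÷ −2x = −x². Subtract (−x²)·D = 2x³ − 8x². Remainder: −16x² + 64x − 5.
Step 6: lead(−16x² + 64x − 5) ÷ lead(D) = −16x² ÷ −2x = 8x. Subtract (8x)·D = −16x² + 64x. Remainder: −5.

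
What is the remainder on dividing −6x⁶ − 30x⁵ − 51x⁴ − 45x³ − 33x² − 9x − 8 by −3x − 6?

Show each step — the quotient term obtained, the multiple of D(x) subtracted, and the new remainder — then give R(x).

R(x) = −2

Step 1: lead(−6x⁶ − 30x⁵ − 51x⁴ − 45x³ − 33x² − 9x − 8) ÷ lead(D) = −6x⁶ ÷ −3x = 2x⁵. Subtract (2x⁵)·D = −6x⁶ − 12x⁵. Remainder: −18x⁵ − 51x⁴ − 45x³ − 33x² − 9x − 8.
Step 2: lead(−18x⁵ − 51x⁴ − 45x³ − 33x² − 9x − 8) ÷ lead(D) = −18x⁵ ÷ −3x = 6x⁴. Subtract (6x⁴)·D = −18x⁵ − 36x⁴. Remainder: −15x⁴ − 45x³ − 33x² − 9x − 8.
Step 3: lead(−15x⁴ − 45x³ − 33x² − 9x − 8) ÷ lead(D) = −15x⁴ ÷ −3x = 5x³. Subtract (5x³)·D = −15x⁴ − 30x³. Remainder: −15x³ − 33x² − 9x − 8.
Step 4: lead(−15x³ − 33x² − 9x − 8) ÷ lead(D) = −15x³ ÷ −3x = 5x². Subtract (5x²)·D = −15x³ − 30x². Remainder: −3x² − 9x − 8.
Step 5: lead(−3x² − 9x − 8) ÷ lead(D) = −3x² ÷ −3x = x. Subtract (x)·D = −3x² − 6x. Remainder: −3x − 8.
Step 6: lead(−3x − 8) ÷ lead(D) = −3x ÷ −3x = 1. Subtract (1)·D = −3x − 6. Remainder: −2.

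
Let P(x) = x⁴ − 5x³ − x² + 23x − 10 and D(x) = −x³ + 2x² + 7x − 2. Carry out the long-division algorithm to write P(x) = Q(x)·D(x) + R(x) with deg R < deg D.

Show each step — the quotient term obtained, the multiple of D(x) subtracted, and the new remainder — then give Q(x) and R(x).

Q(x) = −x + 3; R(x) = −4

Step 1: lead(x⁴ − 5x³ − x² + 23x − 10) ÷ lead(D) = x⁴ ÷ −x³ = −x. Subtract (−x)·D = x⁴ − 2x³ − 7x² + 2x. Remainder: −3x³ + 6x² + 21x − 10.
Step 2: lead(−3x³ + 6x² + 21x − 10) ÷ lead(D) = −3x³ ÷ −x³ = 3. Subtract (3)·D = −3x³ + 6x² + 21x − 6. Remainder: −4.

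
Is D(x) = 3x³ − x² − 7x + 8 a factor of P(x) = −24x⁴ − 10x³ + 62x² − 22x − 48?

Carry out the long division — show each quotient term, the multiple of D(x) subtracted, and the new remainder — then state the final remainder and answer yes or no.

R(x) = 0, so D(x) is a factor of P(x). yes

Step 1: lead(−24x⁴ − 10x³ + 62x² − 22x − 48) ÷ lead(D) = −24x⁴ ÷ 3x³ = −8x. Subtract (−8x)·D = −24x⁴ + 8x³ + 56x² − 64x. Remainder: −18x³ + 6x² + 42x − 48.
Step 2: lead(−18x³ + 6x² + 42x − 48) ÷ lead(D) = −18x³ ÷ 3x³ = −6. Subtract (−6)·D = −18x³ + 6x² + 42x − 48. Remainder: 0.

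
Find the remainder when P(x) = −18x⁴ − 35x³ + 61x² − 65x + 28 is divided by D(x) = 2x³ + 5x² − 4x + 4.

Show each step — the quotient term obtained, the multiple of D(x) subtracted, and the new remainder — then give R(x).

R(x) = −9x + 8

Step 1: lead(−18x⁴ − 35x³ + 61x² − 65x + 28) ÷ lead(D) = −18x⁴ ÷ 2x³ = −9x. Subtract (−9x)·D = −18x⁴ − 45x³ + 36x² − 36x. Remainder: 10x³ + 25x² − 29x + 28.
Step 2: lead(10x³ + 25x² − 29x + 28) ÷ lead(D) = 10x³ ÷ 2x³ = 5. Subtract (5)·D = 10x³ + 25x² − 20x + 20. Remainder: −9x + 8.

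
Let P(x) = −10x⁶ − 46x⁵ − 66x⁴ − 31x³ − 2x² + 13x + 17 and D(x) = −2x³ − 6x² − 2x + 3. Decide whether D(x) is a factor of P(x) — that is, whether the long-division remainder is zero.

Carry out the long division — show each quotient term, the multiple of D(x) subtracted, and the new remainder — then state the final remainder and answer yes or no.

R(x) = 7x + 8, so D(x) is not a factor of P(x). no

Step 1: lead(−10x⁶ − 46x⁵ − 66x⁴ − 31x³ − 2x² + 13x + 17) ÷ lead(D) = −10x⁶ ÷ −2x³ = 5x³. Subtract (5x³)·D = −10x⁶ − 30x⁵ − 10x⁴ + 15x³. Remainder: −16x⁵ − 56x⁴ − 46x³ − 2x² + 13x + 17.
Step 2: lead(−16x⁵ − 56x⁴ − 46x³ − 2x² + 13x + 17) ÷ lead(D) = −16x⁵ ÷ −2x³ = 8x². Subtract (8x²)·D = −16x⁵ − 48x⁴ − 16x³ + 24x². Remainder: −8x⁴ − 30x³ − 26x² + 13x + 17.
Step 3: lead(−8x⁴ − 30x³ − 26x² + 13x + 17) ÷ lead(D) = −8x⁴ ÷ −2x³ = 4x. Subtract (4x)·D = −8x⁴ − 24x³ − 8x² + 12x. Remainder: −6x³ − 18x² + x + 17.
Step 4: lead(−6x³ − 18x² + x + 17) ÷ lead(D) = −6x³ ÷ −2x³ = 3. Subtract (3)·D = −6x³ − 18x² − 6x + 9. Remainder: 7x + 8.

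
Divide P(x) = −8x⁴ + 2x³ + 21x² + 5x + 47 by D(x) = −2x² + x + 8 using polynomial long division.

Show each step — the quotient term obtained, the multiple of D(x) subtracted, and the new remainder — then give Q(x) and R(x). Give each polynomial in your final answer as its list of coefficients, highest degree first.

Q = [4, 1, 6]; R = [-9, -1]

Step 1: lead(−8x⁴ + 2x³ + 21x² + 5x + 47) ÷ lead(D) = −8x⁴ ÷ −2x² = 4x². Subtract (4x²)·D = −8x⁴ + 4x³ + 32x². Remainder: −2x³ − 11x² + 5x + 47.
Step 2: lead(−2x³ − 11x² + 5x + 47) ÷ lead(D) = −2x³ ÷ −2x² = x. Subtract (x)·D = −2x³ + x² + 8x. Remainder: −12x² − 3x + 47.
Step 3: lead(−12x² − 3x + 47) ÷ lead(D) = −12x² ÷ −2x² = 6. Subtract (6)·D = −12x² + 6x + 48. Remainder: −9x − 1.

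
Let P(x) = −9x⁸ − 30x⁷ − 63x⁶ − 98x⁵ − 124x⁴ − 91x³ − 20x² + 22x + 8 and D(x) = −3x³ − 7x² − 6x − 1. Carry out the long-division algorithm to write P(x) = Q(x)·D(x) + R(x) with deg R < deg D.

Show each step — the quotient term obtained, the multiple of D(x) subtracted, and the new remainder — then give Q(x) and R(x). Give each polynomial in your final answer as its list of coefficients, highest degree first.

Step 1: lead(−9x⁸ − 30x⁷ − 63x⁶ − 98x⁵ − 124x⁴ − 91x³ − 20x² + 22x + 8) ÷ lead(D) = −9x⁸ ÷ −3x³ = 3x⁵. Subtract (3x⁵)·D = −9x⁸ − 21x⁷ − 18x⁶ − 3x⁵. Remainder: −9x⁷ − 45x⁶ − 95x⁵ − 124x⁴ − 91x³ − 20x² + 22x + 8.
Step 2: lead(−9x⁷ − 45x⁶ − 95x⁵ − 124x⁴ − 91x³ − 20x² + 22x + 8) ÷ lead(D) = −9x⁷ ÷ −3x³ = 3x⁴. Subtract (3x⁴)·D = −9x⁷ − 21x⁶ − 18x⁵ − 3x⁴. Remainder: −24x⁶ − 77x⁵ − 121x⁴ − 91x³ − 20x² + 22x + 8.
Step 3: lead(−24x⁶ − 77x⁵ − 121x⁴ − 91x³ − 20x² + 22x + 8) ÷ lead(D) = −24x⁶ ÷ −3x³ = 8x³. Subtract (8x³)·D = −24x⁶ − 56x⁵ − 48x⁴ − 8x³. Remainder: −21x⁵ − 73x⁴ − 83x³ − 20x² + 22x + 8.
Step 4: lead(−21x⁵ − 73x⁴ − 83x³ − 20x² + 22x + 8) ÷ lead(D) = −21x⁵ ÷ −3x³ = 7x². Subtract (7x²)·D = −21x⁵ − 49x⁴ − 42x³ − 7x². Remainder: −24x⁴ − 41x³ − 13x² + 22x + 8.
Step 5: lead(−24x⁴ − 41x³ − 13x² + 22x + 8) ÷ lead(D) = −24x⁴ ÷ −3x³ = 8x. Subtract (8x)·D = −24x⁴ − 56x³ − 48x² − 8x. Remainder: 15x³ + 35x² + 30x + 8.
Step 6: lead(15x³ + 35x² + 30x + 8) ÷ lead(D) = 15x³ ÷ −3x³ = −5. Subtract (−5)·D = 15x³ + 35x² + 30x + 5. Remainder: 3.

Q = [3, 3, 8, 7, 8, -5]; R = [3]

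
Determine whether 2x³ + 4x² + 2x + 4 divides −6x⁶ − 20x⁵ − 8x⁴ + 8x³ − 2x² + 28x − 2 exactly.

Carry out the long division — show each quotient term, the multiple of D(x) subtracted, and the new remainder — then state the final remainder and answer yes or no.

R(x) = −2, so D(x) is not a factor of P(x). no

Step 1: lead(−6x⁶ − 20x⁵ − 8x⁴ + 8x³ − 2x² + 28x − 2) ÷ lead(D) = −6x⁶ ÷ 2x³ = −3x³. Subtract (−3x³)·D = −6x⁶ − 12x⁵ − 6x⁴ − 12x³. Remainder: −8x⁵ − 2x⁴ + 20x³ − 2x² + 28x − 2.
Step 2: lead(−8x⁵ − 2x⁴ + 20x³ − 2x² + 28x − 2) ÷ lead(D) = −8x⁵ ÷ 2x³ = −4x². Subtract (−4x²)·D = −8x⁵ − 16x⁴ − 8x³ − 16x². Remainder: 14x⁴ + 28x³ + 14x² + 28x − 2.
Step 3: lead(14x⁴ + 28x³ + 14x² + 28x − 2) ÷ lead(D) = 14x⁴ ÷ 2x³ = 7x. Subtract (7x)·D = 14x⁴ + 28x³ + 14x² + 28x. Remainder: −2.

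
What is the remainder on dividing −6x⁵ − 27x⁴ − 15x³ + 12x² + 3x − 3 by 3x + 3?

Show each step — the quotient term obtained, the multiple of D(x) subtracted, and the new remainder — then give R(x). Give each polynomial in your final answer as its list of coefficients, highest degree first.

R = [0]

Step 1: lead(−6x⁵ − 27x⁴ − 15x³ + 12x² + 3x − 3) ÷ lead(D) = −6x⁵ ÷ 3x = −2x⁴. Subtract (−2x⁴)·D = −6x⁵ − 6x⁴. Remainder: −21x⁴ − 15x³ + 12x² + 3x − 3.
Step 2: lead(−21x⁴ − 15x³ + 12x² + 3x − 3) ÷ lead(D) = −21x⁴ ÷ 3x = −7x³. Subtract (−7x³)·D = −21x⁴ − 21x³. Remainder: 6x³ + 12x² + 3x − 3.
Step 3: lead(6x³ + 12x² + 3x − 3) ÷ lead(D) = 6x³ ÷ 3x = 2x². Subtract (2x²)·D = 6x³ + 6x². Remainder: 6x² + 3x − 3.
Step 4: lead(6x² + 3x − 3) ÷ lead(D) = 6x² ÷ 3x = 2x. Subtract (2x)·D = 6x² + 6x. Remainder: −3x − 3.
Step 5: lead(−3x − 3) ÷ lead(D) = −3x ÷ 3x = −1. Subtract (−1)·D = −3x − 3. Remainder: 0.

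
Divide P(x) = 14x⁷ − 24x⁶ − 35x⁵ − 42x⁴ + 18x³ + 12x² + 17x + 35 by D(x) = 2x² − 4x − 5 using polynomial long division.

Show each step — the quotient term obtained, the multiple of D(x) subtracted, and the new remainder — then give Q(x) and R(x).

Step 1: lead(14x⁷ − 24x⁶ − 35x⁵ − 42x⁴ + 18x³ + 12x² + 17x + 35) ÷ lead(D) = 14x⁷ ÷ 2x² = 7x⁵. Subtract (7x⁵)·D = 14x⁷ − 28x⁶ − 35x⁵. Remainder: 4x⁶ − 42x⁴ + 18x³ + 12x² + 17x + 35.
Step 2: lead(4x⁶ − 42x⁴ + 18x³ + 12x² + 17x + 35) ÷ lead(D) = 4x⁶ ÷ 2x² = 2x⁴. Subtract (2x⁴)·D = 4x⁶ − 8x⁵ − 10x⁴. Remainder: 8x⁵ − 32x⁴ + 18x³ + 12x² + 17x + 35.
Step 3: lead(8x⁵ − 32x⁴ + 18x³ + 12x² + 17x + 35) ÷ lead(D) = 8x⁵ ÷ 2x² = 4x³. Subtract (4x³)·D = 8x⁵ − 16x⁴ − 20x³. Remainder: −16x⁴ + 38x³ + 12x² + 17x + 35.
Step 4: lead(−16x⁴ + 38x³ + 12x² + 17x + 35) ÷ lead(D) = −16x⁴ ÷ 2x² = −8x². Subtract (−8x²)·D = −16x⁴ + 32x³ + 40x². Remainder: 6x³ − 28x² + 17x + 35.
Step 5: lead(6x³ − 28x² + 17x + 35) ÷ lead(D) = 6x³ ÷ 2x² = 3x. Subtract (3x)·D = 6x³ − 12x² − 15x. Remainder: −16x² + 32x + 35.
Step 6: lead(−16x² + 32x + 35) ÷ lead(D) = −16x² ÷ 2x² = −8. Subtract (−8)·D = −16x² + 32x + 40. Remainder: −5.

Q(x) = 7x⁵ + 2x⁴ + 4x³ − 8x² + 3x − 8; R(x) = −5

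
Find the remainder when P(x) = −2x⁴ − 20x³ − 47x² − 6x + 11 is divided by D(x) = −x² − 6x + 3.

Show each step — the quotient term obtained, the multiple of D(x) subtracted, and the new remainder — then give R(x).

Step 1: lead(−2x⁴ − 20x³ − 47x² − 6x + 11) ÷ lead(D) = −2x⁴ ÷ −x² = 2x². Subtract (2x²)·D = −2x⁴ − 12x³ + 6x². Remainder: −8x³ − 53x² − 6x + 11.
Step 2: lead(−8x³ − 53x² − 6x + 11) ÷ lead(D) = −8x³ ÷ −x² = 8x. Subtract (8x)·D = −8x³ − 48x² + 24x. Remainder: −5x² − 30x + 11.
Step 3: lead(−5x² − 30x + 11) ÷ lead(D) = −5x² ÷ −x² = 5. Subtract (5)·D = −5x² − 30x + 15. Remainder: −4.

R(x) = −4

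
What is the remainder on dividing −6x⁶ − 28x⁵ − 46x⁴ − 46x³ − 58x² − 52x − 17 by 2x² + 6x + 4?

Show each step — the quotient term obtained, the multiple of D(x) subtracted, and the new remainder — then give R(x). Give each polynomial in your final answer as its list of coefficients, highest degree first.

R = [-1]

Step 1: lead(−6x⁶ − 28x⁵ − 46x⁴ − 46x³ − 58x² − 52x − 17) ÷ lead(D) = −6x⁶ ÷ 2x² = −3x⁴. Subtract (−3x⁴)·D = −6x⁶ − 18x⁵ − 12x⁴. Remainder: −10x⁵ − 34x⁴ − 46x³ − 58x² − 52x − 17.
Step 2: lead(−10x⁵ − 34x⁴ − 46x³ − 58x² − 52x − 17) ÷ lead(D) = −10x⁵ ÷ 2x² = −5x³. Subtract (−5x³)·D = −10x⁵ − 30x⁴ − 20x³. Remainder: −4x⁴ − 26x³ − 58x² − 52x − 17.
Step 3: lead(−4x⁴ − 26x³ − 58x² − 52x − 17) ÷ lead(D) = −4x⁴ ÷ 2x² = −2x². Subtract (−2x²)·D = −4x⁴ − 12x³ − 8x². Remainder: −14x³ − 50x² − 52x − 17.
Step 4: lead(−14x³ − 50x² − 52x − 17) ÷ lead(D) = −14x³ ÷ 2x² = −7x. Subtract (−7x)·D = −14x³ − 42x² − 28x. Remainder: −8x² − 24x − 17.
Step 5: lead(−8x² − 24x − 17) ÷ lead(D) = −8x² ÷ 2x² = −4. Subtract (−4)·D = −8x² − 24x − 16. Remainder: −1.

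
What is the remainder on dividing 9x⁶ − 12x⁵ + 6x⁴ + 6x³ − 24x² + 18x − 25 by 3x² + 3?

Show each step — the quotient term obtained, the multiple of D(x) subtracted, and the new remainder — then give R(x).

R(x) = −4

Step 1: lead(9x⁶ − 12x⁵ + 6x⁴ + 6x³ − 24x² + 18x − 25) ÷ lead(D) = 9x⁶ ÷ 3x² = 3x⁴. Subtract (3x⁴)·D = 9x⁶ + 9x⁴. Remainder: −12x⁵ − 3x⁴ + 6x³ − 24x² + 18x − 25.
Step 2: lead(−12x⁵ − 3x⁴ + 6x³ − 24x² + 18x − 25) ÷ lead(D) = −12x⁵ ÷ 3x² = −4x³. Subtract (−4x³)·D = −12x⁵ − 12x³. Remainder: −3x⁴ + 18x³ − 24x² + 18x − 25.
Step 3: lead(−3x⁴ + 18x³ − 24x² + 18x − 25) ÷ lead(D) = −3x⁴ ÷ 3x² = −x². Subtract (−x²)·D = −3x⁴ − 3x². Remainder: 18x³ − 21x² + 18x − 25.
Step 4: lead(18x³ − 21x² + 18x − 25) ÷ lead(D) = 18x³ ÷ 3x² = 6x. Subtract (6x)·D = 18x³ + 18x. Remainder: −21x² − 25.
Step 5: lead(−21x² − 25) ÷ lead(D) = −21x² ÷ 3x² = −7. Subtract (−7)·D = −21x² − 21. Remainder: −4.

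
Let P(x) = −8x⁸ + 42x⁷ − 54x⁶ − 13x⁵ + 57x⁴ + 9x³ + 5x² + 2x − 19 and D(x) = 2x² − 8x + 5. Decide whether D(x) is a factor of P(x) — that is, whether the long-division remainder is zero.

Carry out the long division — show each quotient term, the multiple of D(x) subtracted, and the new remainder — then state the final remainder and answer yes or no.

R(x) = 1, so D(x) is not a factor of P(x). no

Step 1: lead(−8x⁸ + 42x⁷ − 54x⁶ − 13x⁵ + 57x⁴ + 9x³ + 5x² + 2x − 19) ÷ lead(D) = −8x⁸ ÷ 2x² = −4x⁶. Subtract (−4x⁶)·D = −8x⁸ + 32x⁷ − 20x⁶. Remainder: 10x⁷ − 34x⁶ − 13x⁵ + 57x⁴ + 9x³ + 5x² + 2x − 19.
Step 2: lead(10x⁷ − 34x⁶ − 13x⁵ + 57x⁴ + 9x³ + 5x² + 2x − 19) ÷ lead(D) = 10x⁷ ÷ 2x² = 5x⁵. Subtract (5x⁵)·D = 10x⁷ − 40x⁶ + 25x⁵. Remainder: 6x⁶ − 38x⁵ + 57x⁴ + 9x³ + 5x² + 2x − 19.
Step 3: lead(6x⁶ − 38x⁵ + 57x⁴ + 9x³ + 5x² + 2x − 19) ÷ lead(D) = 6x⁶ ÷ 2x² = 3x⁴. Subtract (3x⁴)·D = 6x⁶ − 24x⁵ + 15x⁴. Remainder: −14x⁵ + 42x⁴ + 9x³ + 5x² + 2x − 19.
Step 4: lead(−14x⁵ + 42x⁴ + 9x³ + 5x² + 2x − 19) ÷ lead(D) = −14x⁵ ÷ 2x² = −7x³. Subtract (−7x³)·D = −14x⁵ + 56x⁴ − 35x³. Remainder: −14x⁴ + 44x³ + 5x² + 2x − 19.
Step 5: lead(−14x⁴ + 44x³ + 5x² + 2x − 19) ÷ lead(D) = −14x⁴ ÷ 2x² = −7x². Subtract (−7x²)·D = −14x⁴ + 56x³ − 35x². Remainder: −12x³ + 40x² + 2x − 19.
Step 6: lead(−12x³ + 40x² + 2x − 19) ÷ lead(D) = −12x³ ÷ 2x² = −6x. Subtract (−6x)·D = −12x³ + 48x² − 30x. Remainder: −8x² + 32x − 19.
Step 7: lead(−8x² + 32x − 19) ÷ lead(D) = −8x² ÷ 2x² = −4. Subtract (−4)·D = −8x² + 32x − 20. Remainder: 1.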